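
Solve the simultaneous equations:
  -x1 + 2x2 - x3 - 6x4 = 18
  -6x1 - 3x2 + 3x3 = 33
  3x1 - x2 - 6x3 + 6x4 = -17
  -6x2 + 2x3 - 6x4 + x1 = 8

x1 = -6, x2 = -1, x3 = -2, x4 = -2

Row-reduce the augmented matrix:
R1 ← R1 / (-1).
R2 ← R2 + 6·R1.
R3 ← R3 − 3·R1.
R4 ← R4 − 1·R1.
R2 ← R2 / (-15).
R1 ← R1 + 2·R2.
R3 ← R3 − 5·R2.
R4 ← R4 + 4·R2.
R3 ← R3 / (-6).
R1 ← R1 + 1/5·R3.
R2 ← R2 + 3/5·R3.
R4 ← R4 + 7/5·R3.
R4 ← R4 / (-108/5).
R1 ← R1 − 6/5·R4.
R2 ← R2 + 12/5·R4.
Reading off the reduced rows gives x1 = -6, x2 = -1, x3 = -2, x4 = -2.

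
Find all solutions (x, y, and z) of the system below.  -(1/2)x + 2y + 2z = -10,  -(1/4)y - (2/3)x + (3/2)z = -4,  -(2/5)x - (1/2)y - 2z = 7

x = 0, y = -2, z = -3

Row-reduce the augmented matrix:
R1 ← R1 / (-1/2).
R2 ← R2 + 2/3·R1.
R3 ← R3 + 2/5·R1.
R2 ← R2 / (-35/12).
R1 ← R1 + 4·R2.
R3 ← R3 + 21/10·R2.
R3 ← R3 / (-69/25).
R1 ← R1 + 12/5·R3.
R2 ← R2 − 2/5·R3.
Reading off the reduced rows gives x = 0, y = -2, z = -3.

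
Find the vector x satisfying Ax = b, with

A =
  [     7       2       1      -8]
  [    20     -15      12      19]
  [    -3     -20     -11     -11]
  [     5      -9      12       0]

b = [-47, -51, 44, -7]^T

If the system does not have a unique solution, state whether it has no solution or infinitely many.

x_1 = -5, x_2 = -2, x_3 = 0, x_4 = 1

Row-reduce the augmented matrix:
R1 ← R1 / (7).
R2 ← R2 − 20·R1.
R3 ← R3 + 3·R1.
R4 ← R4 − 5·R1.
R2 ← R2 / (-145/7).
R1 ← R1 − 2/7·R2.
R3 ← R3 + 134/7·R2.
R4 ← R4 + 73/7·R2.
R3 ← R3 / (-2758/145).
R1 ← R1 − 39/145·R3.
R2 ← R2 + 64/145·R3.
R4 ← R4 − 969/145·R3.
R4 ← R4 / (-93823/2758).
R1 ← R1 + 3631/2758·R4.
R2 ← R2 + 1087/1379·R4.
R3 ← R3 − 7701/2758·R4.
Reading off the reduced rows gives x_1 = -5, x_2 = -2, x_3 = 0, x_4 = 1.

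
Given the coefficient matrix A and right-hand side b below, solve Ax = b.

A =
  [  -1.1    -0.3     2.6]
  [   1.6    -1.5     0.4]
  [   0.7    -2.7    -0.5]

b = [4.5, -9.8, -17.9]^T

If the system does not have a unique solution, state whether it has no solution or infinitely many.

Row-reduce the augmented matrix:
R1 ← R1 / (-11/10).
R2 ← R2 − 8/5·R1.
R3 ← R3 − 7/10·R1.
R2 ← R2 / (-213/110).
R1 ← R1 − 3/11·R2.
R3 ← R3 + 159/55·R2.
R3 ← R3 / (-3613/710).
R1 ← R1 + 126/71·R3.
R2 ← R2 + 460/213·R3.
Reading off the reduced rows gives x_1 = -1, x_2 = 6, x_3 = 2.

x_1 = -1, x_2 = 6, x_3 = 2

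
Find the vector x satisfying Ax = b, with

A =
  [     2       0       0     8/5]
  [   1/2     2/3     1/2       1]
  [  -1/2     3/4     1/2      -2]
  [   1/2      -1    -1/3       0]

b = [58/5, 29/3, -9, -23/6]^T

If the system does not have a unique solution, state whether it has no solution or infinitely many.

x_1 = 1, x_2 = 4, x_3 = 1, x_4 = 6

Row-reduce the augmented matrix:
R1 ← R1 / (2).
R2 ← R2 − 1/2·R1.
R3 ← R3 + 1/2·R1.
R4 ← R4 − 1/2·R1.
R2 ← R2 / (2/3).
R3 ← R3 − 3/4·R2.
R4 ← R4 + 1·R2.
R3 ← R3 / (-1/16).
R2 ← R2 − 3/4·R3.
R4 ← R4 − 5/12·R3.
R4 ← R4 / (-44/3).
R1 ← R1 − 4/5·R4.
R2 ← R2 + 132/5·R4.
R3 ← R3 − 182/5·R4.
Reading off the reduced rows gives x_1 = 1, x_2 = 4, x_3 = 1, x_4 = 6.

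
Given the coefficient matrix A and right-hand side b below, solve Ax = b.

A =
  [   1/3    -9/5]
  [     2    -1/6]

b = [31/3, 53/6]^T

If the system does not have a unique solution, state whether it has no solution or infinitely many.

x_1 = 4, x_2 = -5

Row-reduce the augmented matrix:
R1 ← R1 / (1/3).
R2 ← R2 − 2·R1.
R2 ← R2 / (319/30).
R1 ← R1 + 27/5·R2.
Reading off the reduced rows gives x_1 = 4, x_2 = -5.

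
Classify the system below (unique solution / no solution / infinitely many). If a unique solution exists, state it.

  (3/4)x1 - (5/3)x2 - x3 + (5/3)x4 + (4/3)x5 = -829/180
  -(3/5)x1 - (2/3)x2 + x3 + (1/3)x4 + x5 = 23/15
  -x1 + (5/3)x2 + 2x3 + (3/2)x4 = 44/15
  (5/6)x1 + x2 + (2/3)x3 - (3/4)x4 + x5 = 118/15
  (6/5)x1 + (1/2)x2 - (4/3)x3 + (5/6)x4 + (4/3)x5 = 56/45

Row-reduce the augmented matrix:
R1 ← R1 / (3/4).
R2 ← R2 + 3/5·R1.
R3 ← R3 + 1·R1.
R4 ← R4 − 5/6·R1.
R5 ← R5 − 6/5·R1.
R2 ← R2 / (-2).
R1 ← R1 + 20/9·R2.
R3 ← R3 + 5/9·R2.
R4 ← R4 − 77/27·R2.
R5 ← R5 − 19/6·R2.
R3 ← R3 / (11/18).
R1 ← R1 + 14/9·R3.
R2 ← R2 + 1/10·R3.
R4 ← R4 − 557/270·R3.
R5 ← R5 − 7/12·R3.
R4 ← R4 / (-2021/180).
R1 ← R1 − 26/3·R4.
R2 ← R2 + 3/10·R4.
R3 ← R3 − 16/3·R4.
R5 ← R5 + 83/36·R4.
R5 ← R5 / (330404/200079).
R1 ← R1 − 87500/66693·R5.
R2 ← R2 + 1604/2021·R5.
R3 ← R3 − 80741/66693·R5.
R4 ← R4 − 3164/22231·R5.
Reading off the reduced rows gives x1 = 1, x2 = 2, x3 = 9/5, x4 = -2, x5 = 7/3.

x1 = 1, x2 = 2, x3 = 9/5, x4 = -2, x5 = 7/3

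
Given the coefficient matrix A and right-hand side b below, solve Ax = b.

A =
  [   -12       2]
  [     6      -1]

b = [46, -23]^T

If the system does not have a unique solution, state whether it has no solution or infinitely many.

infinitely many solutions

Row-reduce:
R1 ← R1 / (-12).
R2 ← R2 − 6·R1.
Rank is 1 with 2 unknowns, leaving x_2 free.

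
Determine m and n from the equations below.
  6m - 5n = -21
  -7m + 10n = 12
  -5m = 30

Row-reduce the augmented matrix:
R1 ← R1 / (6).
R2 ← R2 + 7·R1.
R3 ← R3 + 5·R1.
R2 ← R2 / (25/6).
R1 ← R1 + 5/6·R2.
R3 ← R3 + 25/6·R2.
R3 reduces to 0 = 0, so the extra equation is consistent.
Reading off the reduced rows gives m = -6, n = -3.

m = -6, n = -3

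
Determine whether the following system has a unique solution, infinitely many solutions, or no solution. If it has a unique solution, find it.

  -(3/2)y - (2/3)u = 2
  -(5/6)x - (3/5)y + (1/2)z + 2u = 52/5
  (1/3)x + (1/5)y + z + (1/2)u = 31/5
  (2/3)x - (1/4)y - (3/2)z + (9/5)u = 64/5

x = 6, y = -4, z = 2, u = 6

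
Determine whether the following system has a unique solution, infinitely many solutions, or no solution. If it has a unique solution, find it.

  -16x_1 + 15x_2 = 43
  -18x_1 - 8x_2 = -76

Row-reduce the augmented matrix:
R1 ← R1 / (-16).
R2 ← R2 + 18·R1.
R2 ← R2 / (-199/8).
R1 ← R1 + 15/16·R2.
Reading off the reduced rows gives x_1 = 2, x_2 = 5.

x_1 = 2, x_2 = 5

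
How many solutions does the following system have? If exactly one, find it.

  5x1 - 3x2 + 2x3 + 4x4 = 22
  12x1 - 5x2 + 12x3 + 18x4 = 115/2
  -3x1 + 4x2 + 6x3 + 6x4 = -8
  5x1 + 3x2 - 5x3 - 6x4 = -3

no solution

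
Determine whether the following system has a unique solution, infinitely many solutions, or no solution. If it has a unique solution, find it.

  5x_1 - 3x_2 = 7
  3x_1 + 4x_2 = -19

x_1 = -1, x_2 = -4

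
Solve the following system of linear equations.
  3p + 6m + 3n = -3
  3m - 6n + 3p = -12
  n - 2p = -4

Row-reduce the augmented matrix:
R1 ← R1 / (6).
R2 ← R2 − 3·R1.
R2 ← R2 / (-15/2).
R1 ← R1 − 1/2·R2.
R3 ← R3 − 1·R2.
R3 ← R3 / (-9/5).
R1 ← R1 − 3/5·R3.
R2 ← R2 + 1/5·R3.
Reading off the reduced rows gives m = -3, n = 2, p = 3.

m = -3, n = 2, p = 3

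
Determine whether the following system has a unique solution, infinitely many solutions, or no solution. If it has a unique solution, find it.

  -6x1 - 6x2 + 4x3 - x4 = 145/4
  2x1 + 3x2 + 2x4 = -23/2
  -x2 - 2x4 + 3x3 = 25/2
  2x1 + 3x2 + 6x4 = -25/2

Row-reduce the augmented matrix:
R1 ← R1 / (-6).
R2 ← R2 − 2·R1.
R4 ← R4 − 2·R1.
R1 ← R1 − 1·R2.
R3 ← R3 + 1·R2.
R4 ← R4 − 1·R2.
R3 ← R3 / (13/3).
R1 ← R1 + 2·R3.
R2 ← R2 − 4/3·R3.
R4 ← R4 / (4).
R1 ← R1 + 43/26·R4.
R2 ← R2 − 23/13·R4.
R3 ← R3 + 1/13·R4.
Reading off the reduced rows gives x1 = -1, x2 = -3, x3 = 3, x4 = -1/4.

x1 = -1, x2 = -3, x3 = 3, x4 = -1/4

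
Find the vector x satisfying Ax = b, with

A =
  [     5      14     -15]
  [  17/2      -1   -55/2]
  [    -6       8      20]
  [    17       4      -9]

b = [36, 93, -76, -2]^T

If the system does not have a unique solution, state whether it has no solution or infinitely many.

no solution

Row-reduce:
R1 ← R1 / (5).
R2 ← R2 − 17/2·R1.
R3 ← R3 + 6·R1.
R4 ← R4 − 17·R1.
R2 ← R2 / (-124/5).
R1 ← R1 − 14/5·R2.
R3 ← R3 − 124/5·R2.
R4 ← R4 + 218/5·R2.
Swap R3 and R4.
R3 ← R3 / (1411/31).
R1 ← R1 + 100/31·R3.
R2 ← R2 − 5/62·R3.
Row 4 reduces to 0 = -1, a contradiction. The system is inconsistent.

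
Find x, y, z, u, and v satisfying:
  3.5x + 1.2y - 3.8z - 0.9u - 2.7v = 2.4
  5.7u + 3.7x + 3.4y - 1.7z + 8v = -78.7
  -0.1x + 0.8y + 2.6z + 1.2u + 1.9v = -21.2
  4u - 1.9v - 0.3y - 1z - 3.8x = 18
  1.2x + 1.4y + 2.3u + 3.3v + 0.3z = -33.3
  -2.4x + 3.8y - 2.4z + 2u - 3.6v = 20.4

x = -6, y = -2, z = -3, u = -4, v = -4

Row-reduce the augmented matrix:
R1 ← R1 / (7/2).
R2 ← R2 − 37/10·R1.
R3 ← R3 + 1/10·R1.
R4 ← R4 + 19/5·R1.
R5 ← R5 − 6/5·R1.
R6 ← R6 + 12/5·R1.
R2 ← R2 / (373/175).
R1 ← R1 − 12/35·R2.
R3 ← R3 − 146/175·R2.
R4 ← R4 − 351/350·R2.
R5 ← R5 − 173/175·R2.
R6 ← R6 − 809/175·R2.
R3 ← R3 / (591/373).
R1 ← R1 + 544/373·R3.
R2 ← R2 − 811/746·R3.
R4 ← R4 + 46371/7460·R3.
R5 ← R5 − 197/373·R3.
R6 ← R6 + 37417/3730·R3.
R4 ← R4 / (-225119/39400).
R1 ← R1 + 2603/985·R4.
R2 ← R2 − 16159/3940·R4.
R3 ← R3 + 1777/1970·R4.
R6 ← R6 + 435213/19700·R4.
Swap R5 and R6.
R5 ← R5 / (34748913/1125595).
R1 ← R1 − 956269/225119·R5.
R2 ← R2 + 1622617/225119·R5.
R3 ← R3 − 346777/225119·R5.
R4 ← R4 − 766522/225119·R5.
R6 reduces to 0 = 0, so the extra equation is consistent.
Reading off the reduced rows gives x = -6, y = -2, z = -3, u = -4, v = -4.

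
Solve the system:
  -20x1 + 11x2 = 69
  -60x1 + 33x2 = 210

Row-reduce:
R1 ← R1 / (-20).
R2 ← R2 + 60·R1.
Row 2 reduces to 0 = 3, a contradiction. The system is inconsistent.

no solution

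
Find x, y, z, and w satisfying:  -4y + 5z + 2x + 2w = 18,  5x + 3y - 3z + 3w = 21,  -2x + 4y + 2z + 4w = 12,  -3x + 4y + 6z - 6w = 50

x = 6, y = 5, z = 6, w = -2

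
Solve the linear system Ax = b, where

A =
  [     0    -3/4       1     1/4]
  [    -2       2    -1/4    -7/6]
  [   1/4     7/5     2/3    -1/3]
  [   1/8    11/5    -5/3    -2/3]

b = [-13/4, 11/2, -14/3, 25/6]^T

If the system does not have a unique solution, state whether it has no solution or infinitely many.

infinitely many solutions

Row-reduce:
Swap R1 and R2.
R1 ← R1 / (-2).
R3 ← R3 − 1/4·R1.
R4 ← R4 − 1/8·R1.
R2 ← R2 / (-3/4).
R1 ← R1 + 1·R2.
R3 ← R3 − 33/20·R2.
R4 ← R4 − 93/40·R2.
R3 ← R3 / (1361/480).
R1 ← R1 + 29/24·R3.
R2 ← R2 + 4/3·R3.
R4 ← R4 − 1361/960·R3.
Rank is 3 with 4 unknowns, leaving x_4 free.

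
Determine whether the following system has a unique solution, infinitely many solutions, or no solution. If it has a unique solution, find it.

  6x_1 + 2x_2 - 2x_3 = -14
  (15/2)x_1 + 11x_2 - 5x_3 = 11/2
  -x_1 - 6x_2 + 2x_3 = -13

Row-reduce:
R1 ← R1 / (6).
R2 ← R2 − 15/2·R1.
R3 ← R3 + 1·R1.
R2 ← R2 / (17/2).
R1 ← R1 − 1/3·R2.
R3 ← R3 + 17/3·R2.
Rank is 2 with 3 unknowns, leaving x_3 free.

infinitely many solutions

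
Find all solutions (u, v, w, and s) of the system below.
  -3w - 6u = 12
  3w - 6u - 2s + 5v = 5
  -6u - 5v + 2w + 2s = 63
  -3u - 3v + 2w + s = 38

Row-reduce the augmented matrix:
R1 ← R1 / (-6).
R2 ← R2 + 6·R1.
R3 ← R3 + 6·R1.
R4 ← R4 + 3·R1.
R2 ← R2 / (5).
R3 ← R3 + 5·R2.
R4 ← R4 + 3·R2.
R3 ← R3 / (11).
R1 ← R1 − 1/2·R3.
R2 ← R2 − 6/5·R3.
R4 ← R4 − 71/10·R3.
R4 ← R4 / (-1/5).
R2 ← R2 + 2/5·R4.
Reading off the reduced rows gives u = -4, v = -5, w = 4, s = 3.

u = -4, v = -5, w = 4, s = 3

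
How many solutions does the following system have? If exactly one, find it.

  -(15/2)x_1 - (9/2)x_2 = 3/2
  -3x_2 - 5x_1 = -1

no solution

Row-reduce:
R1 ← R1 / (-15/2).
R2 ← R2 + 5·R1.
Row 2 reduces to 0 = -2, a contradiction. The system is inconsistent.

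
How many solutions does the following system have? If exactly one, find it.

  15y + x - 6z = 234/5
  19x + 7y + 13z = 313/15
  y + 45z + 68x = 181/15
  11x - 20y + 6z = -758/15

x = 4/5, y = 8/3, z = -1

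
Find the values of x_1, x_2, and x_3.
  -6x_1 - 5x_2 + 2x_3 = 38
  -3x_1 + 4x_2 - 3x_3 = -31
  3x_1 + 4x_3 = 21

x_1 = -1, x_2 = -4, x_3 = 6

Row-reduce the augmented matrix:
R1 ← R1 / (-6).
R2 ← R2 + 3·R1.
R3 ← R3 − 3·R1.
R2 ← R2 / (13/2).
R1 ← R1 − 5/6·R2.
R3 ← R3 + 5/2·R2.
R3 ← R3 / (45/13).
R1 ← R1 − 7/39·R3.
R2 ← R2 + 8/13·R3.
Reading off the reduced rows gives x_1 = -1, x_2 = -4, x_3 = 6.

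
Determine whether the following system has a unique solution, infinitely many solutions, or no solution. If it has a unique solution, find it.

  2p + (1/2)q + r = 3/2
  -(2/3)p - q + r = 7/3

Row-reduce:
R1 ← R1 / (2).
R2 ← R2 + 2/3·R1.
R2 ← R2 / (-5/6).
R1 ← R1 − 1/4·R2.
Rank is 2 with 3 unknowns, leaving r free.

infinitely many solutions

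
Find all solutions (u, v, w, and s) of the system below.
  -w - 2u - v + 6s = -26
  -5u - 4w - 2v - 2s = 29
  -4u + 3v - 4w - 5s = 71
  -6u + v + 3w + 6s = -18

Row-reduce the augmented matrix:
R1 ← R1 / (-2).
R2 ← R2 + 5·R1.
R3 ← R3 + 4·R1.
R4 ← R4 + 6·R1.
R2 ← R2 / (1/2).
R1 ← R1 − 1/2·R2.
R3 ← R3 − 5·R2.
R4 ← R4 − 4·R2.
R3 ← R3 / (13).
R1 ← R1 − 2·R3.
R2 ← R2 + 3·R3.
R4 ← R4 − 18·R3.
R4 ← R4 / (-1142/13).
R1 ← R1 + 124/13·R4.
R2 ← R2 − 17/13·R4.
R3 ← R3 − 153/13·R4.
Reading off the reduced rows gives u = -3, v = 6, w = -4, s = -5.

u = -3, v = 6, w = -4, s = -5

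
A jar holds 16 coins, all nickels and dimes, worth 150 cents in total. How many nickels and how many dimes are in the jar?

Let n = nickels, d = dimes.
  n + d = 16
  5n + 10d = 150
Row-reduce the augmented matrix:
R2 ← R2 − 5·R1.
R2 ← R2 / (5).
R1 ← R1 − 1·R2.
Reading off the reduced rows gives n = 2, d = 14.

nickels: 2, dimes: 14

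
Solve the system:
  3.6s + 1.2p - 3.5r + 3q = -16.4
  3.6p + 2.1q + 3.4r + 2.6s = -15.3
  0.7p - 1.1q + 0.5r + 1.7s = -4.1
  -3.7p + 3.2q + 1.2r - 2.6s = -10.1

Row-reduce the augmented matrix:
R1 ← R1 / (6/5).
R2 ← R2 − 18/5·R1.
R3 ← R3 − 7/10·R1.
R4 ← R4 + 37/10·R1.
R2 ← R2 / (-69/10).
R1 ← R1 − 5/2·R2.
R3 ← R3 + 57/20·R2.
R4 ← R4 − 249/20·R2.
R3 ← R3 / (-8831/2760).
R1 ← R1 − 195/92·R3.
R2 ← R2 + 139/69·R3.
R4 ← R4 − 42749/2760·R3.
R4 ← R4 / (144185/17662).
R1 ← R1 − 53189/26493·R4.
R2 ← R2 + 18338/26493·R4.
R3 ← R3 + 8244/8831·R4.
Reading off the reduced rows gives p = 3, q = -3, r = -2, s = -5.

p = 3, q = -3, r = -2, s = -5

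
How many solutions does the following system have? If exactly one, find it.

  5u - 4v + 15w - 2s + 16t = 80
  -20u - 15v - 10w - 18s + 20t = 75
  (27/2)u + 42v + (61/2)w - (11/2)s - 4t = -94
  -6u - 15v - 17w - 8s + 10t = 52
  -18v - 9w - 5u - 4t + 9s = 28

infinitely many solutions

Row-reduce:
R1 ← R1 / (5).
R2 ← R2 + 20·R1.
R3 ← R3 − 27/2·R1.
R4 ← R4 + 6·R1.
R5 ← R5 + 5·R1.
R2 ← R2 / (-31).
R1 ← R1 + 4/5·R2.
R3 ← R3 − 264/5·R2.
R4 ← R4 + 99/5·R2.
R5 ← R5 + 22·R2.
R3 ← R3 / (2330/31).
R1 ← R1 − 53/31·R3.
R2 ← R2 + 50/31·R3.
R4 ← R4 + 959/31·R3.
R5 ← R5 + 914/31·R3.
R4 ← R4 / (-281031/23300).
R1 ← R1 − 29837/23300·R4.
R2 ← R2 + 53/466·R4.
R3 ← R3 + 13759/23300·R4.
R5 ← R5 − 93677/11650·R4.
Rank is 4 with 5 unknowns, leaving t free.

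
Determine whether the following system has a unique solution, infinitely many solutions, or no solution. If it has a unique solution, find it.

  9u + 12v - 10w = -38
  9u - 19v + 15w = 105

infinitely many solutions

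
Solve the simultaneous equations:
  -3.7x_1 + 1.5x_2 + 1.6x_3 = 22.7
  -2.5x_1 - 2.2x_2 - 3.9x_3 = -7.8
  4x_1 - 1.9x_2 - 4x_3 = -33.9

x_1 = -4, x_2 = 1, x_3 = 4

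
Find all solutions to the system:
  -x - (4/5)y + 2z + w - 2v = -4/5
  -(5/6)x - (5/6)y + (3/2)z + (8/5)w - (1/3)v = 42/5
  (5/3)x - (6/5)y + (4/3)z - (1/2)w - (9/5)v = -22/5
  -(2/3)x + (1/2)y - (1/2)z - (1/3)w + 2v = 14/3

Row-reduce:
R1 ← R1 / (-1).
R2 ← R2 + 5/6·R1.
R3 ← R3 − 5/3·R1.
R4 ← R4 + 2/3·R1.
R2 ← R2 / (-1/6).
R1 ← R1 − 4/5·R2.
R3 ← R3 + 38/15·R2.
R4 ← R4 − 31/30·R2.
R3 ← R3 / (36/5).
R1 ← R1 + 14/5·R3.
R2 ← R2 − 1·R3.
R4 ← R4 + 43/15·R3.
R4 ← R4 / (-1367/3240).
R1 ← R1 + 151/108·R4.
R2 ← R2 + 679/216·R4.
R3 ← R3 + 1573/1080·R4.
Rank is 4 with 5 unknowns, leaving v free.

infinitely many solutions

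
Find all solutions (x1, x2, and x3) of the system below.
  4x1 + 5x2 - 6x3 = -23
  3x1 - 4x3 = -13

infinitely many solutions

Row-reduce:
R1 ← R1 / (4).
R2 ← R2 − 3·R1.
R2 ← R2 / (-15/4).
R1 ← R1 − 5/4·R2.
Rank is 2 with 3 unknowns, leaving x3 free.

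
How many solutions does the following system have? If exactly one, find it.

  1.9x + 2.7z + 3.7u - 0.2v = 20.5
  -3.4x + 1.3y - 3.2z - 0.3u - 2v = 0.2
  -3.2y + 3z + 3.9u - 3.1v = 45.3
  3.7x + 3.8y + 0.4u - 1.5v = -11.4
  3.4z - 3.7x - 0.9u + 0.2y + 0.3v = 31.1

Row-reduce the augmented matrix:
R1 ← R1 / (19/10).
R2 ← R2 + 17/5·R1.
R4 ← R4 − 37/10·R1.
R5 ← R5 + 37/10·R1.
R2 ← R2 / (13/10).
R3 ← R3 + 16/5·R2.
R4 ← R4 − 19/5·R2.
R5 ← R5 − 1/5·R2.
R3 ← R3 / (1733/247).
R1 ← R1 − 27/19·R3.
R2 ← R2 − 310/247·R3.
R4 ← R4 + 24767/2470·R3.
R5 ← R5 − 4153/494·R3.
R4 ← R4 / (87627/34660).
R1 ← R1 + 6911/3466·R4.
R2 ← R2 − 2394/1733·R4.
R3 ← R3 − 9613/3466·R4.
R5 ← R5 + 623319/34660·R4.
R5 ← R5 / (-56151509/1460450).
R1 ← R1 + 331051/87627·R5.
R2 ← R2 − 521803/146045·R5.
R3 ← R3 − 2781298/438135·R5.
R4 ← R4 + 1203283/438135·R5.
Reading off the reduced rows gives x = -4, y = -1, z = 6, u = 3, v = -4.

x = -4, y = -1, z = 6, u = 3, v = -4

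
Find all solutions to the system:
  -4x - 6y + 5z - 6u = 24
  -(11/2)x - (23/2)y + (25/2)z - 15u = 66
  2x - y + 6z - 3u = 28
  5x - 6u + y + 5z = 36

Row-reduce:
R1 ← R1 / (-4).
R2 ← R2 + 11/2·R1.
R3 ← R3 − 2·R1.
R4 ← R4 − 5·R1.
R2 ← R2 / (-13/4).
R1 ← R1 − 3/2·R2.
R3 ← R3 + 4·R2.
R4 ← R4 + 13/2·R2.
R3 ← R3 / (41/26).
R1 ← R1 − 35/26·R3.
R2 ← R2 + 45/26·R3.
Rank is 3 with 4 unknowns, leaving u free.

infinitely many solutions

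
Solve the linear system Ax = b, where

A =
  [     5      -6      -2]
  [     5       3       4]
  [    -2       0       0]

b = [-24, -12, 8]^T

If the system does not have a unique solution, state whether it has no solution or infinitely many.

x_1 = -4, x_2 = 0, x_3 = 2

Row-reduce the augmented matrix:
R1 ← R1 / (5).
R2 ← R2 − 5·R1.
R3 ← R3 + 2·R1.
R2 ← R2 / (9).
R1 ← R1 + 6/5·R2.
R3 ← R3 + 12/5·R2.
R3 ← R3 / (4/5).
R1 ← R1 − 2/5·R3.
R2 ← R2 − 2/3·R3.
Reading off the reduced rows gives x_1 = -4, x_2 = 0, x_3 = 2.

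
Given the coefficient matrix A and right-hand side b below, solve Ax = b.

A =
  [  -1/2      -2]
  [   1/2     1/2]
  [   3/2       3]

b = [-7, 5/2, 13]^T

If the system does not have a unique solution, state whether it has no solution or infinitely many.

no solution

Row-reduce:
R1 ← R1 / (-1/2).
R2 ← R2 − 1/2·R1.
R3 ← R3 − 3/2·R1.
R2 ← R2 / (-3/2).
R1 ← R1 − 4·R2.
R3 ← R3 + 3·R2.
Row 3 reduces to 0 = 1, a contradiction. The system is inconsistent.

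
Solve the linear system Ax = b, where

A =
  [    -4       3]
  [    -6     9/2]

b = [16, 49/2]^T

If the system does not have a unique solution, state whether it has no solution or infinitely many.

no solution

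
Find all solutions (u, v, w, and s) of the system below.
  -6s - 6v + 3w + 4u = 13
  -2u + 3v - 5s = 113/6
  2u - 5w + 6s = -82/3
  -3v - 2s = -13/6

Row-reduce the augmented matrix:
R1 ← R1 / (4).
R2 ← R2 + 2·R1.
R3 ← R3 − 2·R1.
Swap R2 and R3.
R2 ← R2 / (3).
R1 ← R1 + 3/2·R2.
R4 ← R4 + 3·R2.
R3 ← R3 / (3/2).
R1 ← R1 + 5/2·R3.
R2 ← R2 + 13/6·R3.
R4 ← R4 + 13/2·R3.
R4 ← R4 / (-83/3).
R1 ← R1 + 31/3·R4.
R2 ← R2 + 77/9·R4.
R3 ← R3 + 16/3·R4.
Reading off the reduced rows gives u = 1, v = 5/2, w = 8/3, s = -8/3.

u = 1, v = 5/2, w = 8/3, s = -8/3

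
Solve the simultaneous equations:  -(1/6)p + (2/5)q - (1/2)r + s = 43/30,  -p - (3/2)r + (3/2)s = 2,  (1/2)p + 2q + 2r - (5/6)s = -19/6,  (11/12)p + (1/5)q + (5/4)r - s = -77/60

Row-reduce:
R1 ← R1 / (-1/6).
R2 ← R2 + 1·R1.
R3 ← R3 − 1/2·R1.
R4 ← R4 − 11/12·R1.
R2 ← R2 / (-12/5).
R1 ← R1 + 12/5·R2.
R3 ← R3 − 16/5·R2.
R4 ← R4 − 12/5·R2.
R3 ← R3 / (5/2).
R1 ← R1 − 3/2·R3.
R2 ← R2 + 5/8·R3.
Rank is 3 with 4 unknowns, leaving s free.

infinitely many solutions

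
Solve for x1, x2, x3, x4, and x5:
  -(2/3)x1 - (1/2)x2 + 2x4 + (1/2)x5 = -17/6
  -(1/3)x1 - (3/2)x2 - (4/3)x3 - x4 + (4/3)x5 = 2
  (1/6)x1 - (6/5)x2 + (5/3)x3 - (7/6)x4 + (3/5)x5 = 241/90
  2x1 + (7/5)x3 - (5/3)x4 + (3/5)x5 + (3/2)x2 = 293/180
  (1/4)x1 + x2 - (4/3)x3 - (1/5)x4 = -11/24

x1 = -1/2, x2 = -1/3, x3 = 1/4, x4 = -5/3, x5 = 0

Row-reduce the augmented matrix:
R1 ← R1 / (-2/3).
R2 ← R2 + 1/3·R1.
R3 ← R3 − 1/6·R1.
R4 ← R4 − 2·R1.
R5 ← R5 − 1/4·R1.
R2 ← R2 / (-5/4).
R1 ← R1 − 3/4·R2.
R3 ← R3 + 53/40·R2.
R5 ← R5 − 13/16·R2.
R3 ← R3 / (77/25).
R1 ← R1 + 4/5·R3.
R2 ← R2 − 16/15·R3.
R4 ← R4 − 7/5·R3.
R5 ← R5 + 11/5·R3.
R4 ← R4 / (202/55).
R1 ← R1 + 883/231·R4.
R2 ← R2 − 760/693·R4.
R3 ← R3 − 109/231·R4.
R5 ← R5 − 121/420·R4.
R5 ← R5 / (416867/1018080).
R1 ← R1 − 110765/50904·R5.
R2 ← R2 + 26812/19089·R5.
R3 ← R3 + 21989/50904·R5.
R4 ← R4 − 1513/2424·R5.
Reading off the reduced rows gives x1 = -1/2, x2 = -1/3, x3 = 1/4, x4 = -5/3, x5 = 0.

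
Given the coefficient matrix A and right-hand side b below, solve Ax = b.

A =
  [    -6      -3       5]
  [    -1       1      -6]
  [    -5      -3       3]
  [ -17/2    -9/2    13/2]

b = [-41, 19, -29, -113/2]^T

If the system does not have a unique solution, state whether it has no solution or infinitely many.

no solution

Row-reduce:
R1 ← R1 / (-6).
R2 ← R2 + 1·R1.
R3 ← R3 + 5·R1.
R4 ← R4 + 17/2·R1.
R2 ← R2 / (3/2).
R1 ← R1 − 1/2·R2.
R3 ← R3 + 1/2·R2.
R4 ← R4 + 1/4·R2.
R3 ← R3 / (-31/9).
R1 ← R1 − 13/9·R3.
R2 ← R2 + 41/9·R3.
R4 ← R4 + 31/18·R3.
Row 4 reduces to 0 = -1, a contradiction. The system is inconsistent.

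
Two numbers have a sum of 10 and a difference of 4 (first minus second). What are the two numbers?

Let x = first number, y = second number.
  x + y = 10
  -y + x = 4
From equation 1: x = 10 − y.
Substitute into equation 2 and solve: y = 3.
Then x = 7.

first number: 7, second number: 3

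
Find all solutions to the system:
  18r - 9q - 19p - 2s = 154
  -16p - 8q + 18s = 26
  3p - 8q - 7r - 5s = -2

infinitely many solutions

Row-reduce:
R1 ← R1 / (-19).
R2 ← R2 + 16·R1.
R3 ← R3 − 3·R1.
R2 ← R2 / (-8/19).
R1 ← R1 − 9/19·R2.
R3 ← R3 + 179/19·R2.
R3 ← R3 / (335).
R1 ← R1 + 18·R3.
R2 ← R2 − 36·R3.
Rank is 3 with 4 unknowns, leaving s free.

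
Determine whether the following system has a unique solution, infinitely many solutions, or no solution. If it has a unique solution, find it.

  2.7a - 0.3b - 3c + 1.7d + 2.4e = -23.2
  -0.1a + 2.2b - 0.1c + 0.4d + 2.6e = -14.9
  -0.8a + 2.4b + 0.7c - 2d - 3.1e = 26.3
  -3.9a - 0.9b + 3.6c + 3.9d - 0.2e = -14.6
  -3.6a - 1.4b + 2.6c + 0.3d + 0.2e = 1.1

a = -1, b = 0, c = 0, d = -5, e = -5

Row-reduce the augmented matrix:
R1 ← R1 / (27/10).
R2 ← R2 + 1/10·R1.
R3 ← R3 + 4/5·R1.
R4 ← R4 + 39/10·R1.
R5 ← R5 + 18/5·R1.
R2 ← R2 / (197/90).
R1 ← R1 + 1/9·R2.
R3 ← R3 − 104/45·R2.
R4 ← R4 + 4/3·R2.
R5 ← R5 + 9/5·R2.
R3 ← R3 / (67/1970).
R1 ← R1 + 221/197·R3.
R2 ← R2 + 19/197·R3.
R4 ← R4 + 849/985·R3.
R5 ← R5 + 310/197·R3.
R4 ← R4 / (-2926/67).
R1 ← R1 + 13030/201·R4.
R2 ← R2 + 363/67·R4.
R3 ← R3 + 11732/201·R4.
R5 ← R5 + 178691/2010·R4.
R5 ← R5 / (735139/31350).
R1 ← R1 − 11269/627·R5.
R2 ← R2 − 212/95·R5.
R3 ← R3 − 52693/3135·R5.
R4 ← R4 − 3053/1045·R5.
Reading off the reduced rows gives a = -1, b = 0, c = 0, d = -5, e = -5.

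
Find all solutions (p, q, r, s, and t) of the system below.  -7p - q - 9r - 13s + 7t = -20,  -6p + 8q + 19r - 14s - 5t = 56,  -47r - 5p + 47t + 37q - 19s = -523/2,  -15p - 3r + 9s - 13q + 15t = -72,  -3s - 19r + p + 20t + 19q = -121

no solution

Row-reduce:
R1 ← R1 / (-7).
R2 ← R2 + 6·R1.
R3 ← R3 + 5·R1.
R4 ← R4 + 15·R1.
R5 ← R5 − 1·R1.
R2 ← R2 / (62/7).
R1 ← R1 − 1/7·R2.
R3 ← R3 − 264/7·R2.
R4 ← R4 + 76/7·R2.
R5 ← R5 − 132/7·R2.
R3 ← R3 / (-4784/31).
R1 ← R1 − 53/62·R3.
R2 ← R2 − 187/62·R3.
R4 ← R4 − 1520/31·R3.
R5 ← R5 + 2392/31·R3.
R4 ← R4 / (10206/299).
R1 ← R1 − 4585/2392·R4.
R2 ← R2 + 657/2392·R4.
R3 ← R3 + 19/1196·R4.
Row 5 reduces to 0 = -1/4, a contradiction. The system is inconsistent.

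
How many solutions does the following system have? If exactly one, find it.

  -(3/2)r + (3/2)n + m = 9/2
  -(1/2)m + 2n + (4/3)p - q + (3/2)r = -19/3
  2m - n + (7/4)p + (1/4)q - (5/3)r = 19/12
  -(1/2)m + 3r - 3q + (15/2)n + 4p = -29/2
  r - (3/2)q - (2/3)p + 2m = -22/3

Row-reduce:
R2 ← R2 + 1/2·R1.
R3 ← R3 − 2·R1.
R4 ← R4 + 1/2·R1.
R5 ← R5 − 2·R1.
R2 ← R2 / (11/4).
R1 ← R1 − 3/2·R2.
R3 ← R3 + 4·R2.
R4 ← R4 − 33/4·R2.
R5 ← R5 + 3·R2.
R3 ← R3 / (487/132).
R1 ← R1 + 8/11·R3.
R2 ← R2 − 16/33·R3.
R5 ← R5 − 26/33·R3.
Swap R4 and R5.
R4 ← R4 / (-2273/974).
R1 ← R1 − 150/487·R4.
R2 ← R2 + 100/487·R4.
R3 ← R3 + 159/487·R4.
Rank is 4 with 5 unknowns, leaving r free.

infinitely many solutions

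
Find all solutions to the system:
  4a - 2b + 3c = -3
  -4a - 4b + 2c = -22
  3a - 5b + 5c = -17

a = 1, b = 5, c = 1

Row-reduce the augmented matrix:
R1 ← R1 / (4).
R2 ← R2 + 4·R1.
R3 ← R3 − 3·R1.
R2 ← R2 / (-6).
R1 ← R1 + 1/2·R2.
R3 ← R3 + 7/2·R2.
R3 ← R3 / (-1/6).
R1 ← R1 − 1/3·R3.
R2 ← R2 + 5/6·R3.
Reading off the reduced rows gives a = 1, b = 5, c = 1.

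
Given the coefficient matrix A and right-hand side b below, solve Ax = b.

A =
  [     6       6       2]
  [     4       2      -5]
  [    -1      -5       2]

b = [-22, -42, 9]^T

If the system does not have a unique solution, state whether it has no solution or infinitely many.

x_1 = -6, x_2 = 1, x_3 = 4

Row-reduce the augmented matrix:
R1 ← R1 / (6).
R2 ← R2 − 4·R1.
R3 ← R3 + 1·R1.
R2 ← R2 / (-2).
R1 ← R1 − 1·R2.
R3 ← R3 + 4·R2.
R3 ← R3 / (15).
R1 ← R1 + 17/6·R3.
R2 ← R2 − 19/6·R3.
Reading off the reduced rows gives x_1 = -6, x_2 = 1, x_3 = 4.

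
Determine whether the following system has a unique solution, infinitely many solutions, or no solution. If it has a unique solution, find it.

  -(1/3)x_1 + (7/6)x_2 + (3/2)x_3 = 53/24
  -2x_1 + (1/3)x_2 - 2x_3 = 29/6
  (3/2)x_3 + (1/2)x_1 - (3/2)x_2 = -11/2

x_1 = -5/4, x_2 = 5/2, x_3 = -3/4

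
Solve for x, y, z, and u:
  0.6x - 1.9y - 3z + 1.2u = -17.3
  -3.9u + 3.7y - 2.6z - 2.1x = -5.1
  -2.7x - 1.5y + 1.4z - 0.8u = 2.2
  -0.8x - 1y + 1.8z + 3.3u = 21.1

x = -3, y = 5, z = 4, u = 5

Row-reduce the augmented matrix:
R1 ← R1 / (3/5).
R2 ← R2 + 21/10·R1.
R3 ← R3 + 27/10·R1.
R4 ← R4 + 4/5·R1.
R2 ← R2 / (-59/20).
R1 ← R1 + 19/6·R2.
R3 ← R3 + 201/20·R2.
R4 ← R4 + 53/15·R2.
R3 ← R3 / (9596/295).
R1 ← R1 − 1604/177·R3.
R2 ← R2 − 262/59·R3.
R4 ← R4 − 11939/885·R3.
R4 ← R4 / (879997/287880).
R1 ← R1 − 9805/14394·R4.
R2 ← R2 + 5663/9596·R4.
R3 ← R3 − 2111/19192·R4.
Reading off the reduced rows gives x = -3, y = 5, z = 4, u = 5.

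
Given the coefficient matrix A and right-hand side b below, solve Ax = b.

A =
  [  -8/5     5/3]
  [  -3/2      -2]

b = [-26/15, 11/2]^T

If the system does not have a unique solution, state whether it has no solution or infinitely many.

Row-reduce the augmented matrix:
R1 ← R1 / (-8/5).
R2 ← R2 + 3/2·R1.
R2 ← R2 / (-57/16).
R1 ← R1 + 25/24·R2.
Reading off the reduced rows gives x_1 = -1, x_2 = -2.

x_1 = -1, x_2 = -2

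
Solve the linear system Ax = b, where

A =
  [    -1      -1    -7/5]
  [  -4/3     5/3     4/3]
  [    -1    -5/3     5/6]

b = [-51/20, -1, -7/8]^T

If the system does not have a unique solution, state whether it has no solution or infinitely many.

Row-reduce the augmented matrix:
R1 ← R1 / (-1).
R2 ← R2 + 4/3·R1.
R3 ← R3 + 1·R1.
R2 ← R2 / (3).
R1 ← R1 − 1·R2.
R3 ← R3 + 2/3·R2.
R3 ← R3 / (53/18).
R1 ← R1 − 1/3·R3.
R2 ← R2 − 16/15·R3.
Reading off the reduced rows gives x_1 = 3/2, x_2 = 0, x_3 = 3/4.

x_1 = 3/2, x_2 = 0, x_3 = 3/4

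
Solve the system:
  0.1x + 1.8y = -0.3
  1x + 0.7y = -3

From equation 2: x = -3 − 7/10·y.
Substitute into equation 1 and solve: y = 0.
Then x = -3.

x = -3, y = 0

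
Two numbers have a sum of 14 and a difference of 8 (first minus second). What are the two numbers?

first number: 11, second number: 3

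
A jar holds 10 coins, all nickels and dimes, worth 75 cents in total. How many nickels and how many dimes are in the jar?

nickels: 5, dimes: 5

Let n = nickels, d = dimes.
  n + d = 10
  5n + 10d = 75
From equation 1: n = 10 − d.
Substitute into equation 2 and solve: d = 5.
Then n = 5.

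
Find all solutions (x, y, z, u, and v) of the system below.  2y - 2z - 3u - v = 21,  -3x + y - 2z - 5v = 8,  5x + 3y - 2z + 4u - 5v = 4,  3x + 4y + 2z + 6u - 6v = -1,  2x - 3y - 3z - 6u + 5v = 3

Row-reduce the augmented matrix:
Swap R1 and R2.
R1 ← R1 / (-3).
R3 ← R3 − 5·R1.
R4 ← R4 − 3·R1.
R5 ← R5 − 2·R1.
R2 ← R2 / (2).
R1 ← R1 + 1/3·R2.
R3 ← R3 − 14/3·R2.
R4 ← R4 − 5·R2.
R5 ← R5 + 7/3·R2.
R3 ← R3 / (-2/3).
R1 ← R1 − 1/3·R3.
R2 ← R2 + 1·R3.
R4 ← R4 − 5·R3.
R5 ← R5 + 20/3·R3.
R4 ← R4 / (96).
R1 ← R1 − 5·R4.
R2 ← R2 + 18·R4.
R3 ← R3 + 33/2·R4.
R5 ← R5 + 239/2·R4.
R5 ← R5 / (-533/192).
R1 ← R1 − 71/96·R5.
R2 ← R2 + 17/16·R5.
R3 ← R3 − 55/64·R5.
R4 ← R4 + 91/96·R5.
Reading off the reduced rows gives x = -1, y = 6, z = -2, u = -2, v = 1.

x = -1, y = 6, z = -2, u = -2, v = 1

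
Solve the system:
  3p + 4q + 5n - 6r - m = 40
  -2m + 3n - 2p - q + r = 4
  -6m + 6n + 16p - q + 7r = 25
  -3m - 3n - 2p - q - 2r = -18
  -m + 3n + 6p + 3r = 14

Row-reduce:
R1 ← R1 / (-1).
R2 ← R2 + 2·R1.
R3 ← R3 + 6·R1.
R4 ← R4 + 3·R1.
R5 ← R5 + 1·R1.
R2 ← R2 / (-7).
R1 ← R1 + 5·R2.
R3 ← R3 + 24·R2.
R4 ← R4 + 18·R2.
R5 ← R5 + 2·R2.
R3 ← R3 / (178/7).
R1 ← R1 − 19/7·R3.
R2 ← R2 − 8/7·R3.
R4 ← R4 − 67/7·R3.
R5 ← R5 − 37/7·R3.
R4 ← R4 / (1413/178).
R1 ← R1 − 321/178·R4.
R2 ← R2 − 91/89·R4.
R3 ← R3 − 41/178·R4.
R5 ← R5 + 471/178·R4.
Row 5 reduces to 0 = -1/3, a contradiction. The system is inconsistent.

no solution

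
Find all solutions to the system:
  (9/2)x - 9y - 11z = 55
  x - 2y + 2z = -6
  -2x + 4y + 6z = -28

no solution

Row-reduce:
R1 ← R1 / (9/2).
R2 ← R2 − 1·R1.
R3 ← R3 + 2·R1.
R2 ← R2 / (40/9).
R1 ← R1 + 22/9·R2.
R3 ← R3 − 10/9·R2.
Row 3 reduces to 0 = 1, a contradiction. The system is inconsistent.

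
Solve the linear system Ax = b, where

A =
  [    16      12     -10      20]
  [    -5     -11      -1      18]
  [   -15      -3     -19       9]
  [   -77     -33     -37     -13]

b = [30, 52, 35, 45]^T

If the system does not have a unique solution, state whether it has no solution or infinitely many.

infinitely many solutions

Row-reduce:
R1 ← R1 / (16).
R2 ← R2 + 5·R1.
R3 ← R3 + 15·R1.
R4 ← R4 + 77·R1.
R2 ← R2 / (-29/4).
R1 ← R1 − 3/4·R2.
R3 ← R3 − 33/4·R2.
R4 ← R4 − 99/4·R2.
R3 ← R3 / (-959/29).
R1 ← R1 + 61/58·R3.
R2 ← R2 − 33/58·R3.
R4 ← R4 + 2877/29·R3.
Rank is 3 with 4 unknowns, leaving x_4 free.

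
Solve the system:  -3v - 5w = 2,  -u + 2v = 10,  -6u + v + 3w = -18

u = 2, v = 6, w = -4

Row-reduce the augmented matrix:
Swap R1 and R2.
R1 ← R1 / (-1).
R3 ← R3 + 6·R1.
R2 ← R2 / (-3).
R1 ← R1 + 2·R2.
R3 ← R3 + 11·R2.
R3 ← R3 / (64/3).
R1 ← R1 − 10/3·R3.
R2 ← R2 − 5/3·R3.
Reading off the reduced rows gives u = 2, v = 6, w = -4.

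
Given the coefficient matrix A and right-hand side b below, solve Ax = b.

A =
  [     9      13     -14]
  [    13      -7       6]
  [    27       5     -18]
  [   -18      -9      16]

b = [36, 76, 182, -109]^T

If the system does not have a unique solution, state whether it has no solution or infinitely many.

x_1 = 5, x_2 = -5, x_3 = -4

Row-reduce the augmented matrix:
R1 ← R1 / (9).
R2 ← R2 − 13·R1.
R3 ← R3 − 27·R1.
R4 ← R4 + 18·R1.
R2 ← R2 / (-232/9).
R1 ← R1 − 13/9·R2.
R3 ← R3 + 34·R2.
R4 ← R4 − 17·R2.
R3 ← R3 / (-307/29).
R1 ← R1 + 5/58·R3.
R2 ← R2 + 59/58·R3.
R4 ← R4 − 307/58·R3.
R4 reduces to 0 = 0, so the extra equation is consistent.
Reading off the reduced rows gives x_1 = 5, x_2 = -5, x_3 = -4.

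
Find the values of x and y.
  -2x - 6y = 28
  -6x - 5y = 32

x = -2, y = -4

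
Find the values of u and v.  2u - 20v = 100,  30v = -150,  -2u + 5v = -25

Row-reduce the augmented matrix:
R1 ← R1 / (2).
R3 ← R3 + 2·R1.
R2 ← R2 / (30).
R1 ← R1 + 10·R2.
R3 ← R3 + 15·R2.
R3 reduces to 0 = 0, so the extra equation is consistent.
Reading off the reduced rows gives u = 0, v = -5.

u = 0, v = -5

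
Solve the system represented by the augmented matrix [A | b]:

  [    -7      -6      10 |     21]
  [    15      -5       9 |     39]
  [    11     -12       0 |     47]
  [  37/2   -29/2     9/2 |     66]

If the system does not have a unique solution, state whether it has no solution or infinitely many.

no solution

Row-reduce:
R1 ← R1 / (-7).
R2 ← R2 − 15·R1.
R3 ← R3 − 11·R1.
R4 ← R4 − 37/2·R1.
R2 ← R2 / (-125/7).
R1 ← R1 − 6/7·R2.
R3 ← R3 + 150/7·R2.
R4 ← R4 + 425/14·R2.
R3 ← R3 / (-104/5).
R1 ← R1 − 4/125·R3.
R2 ← R2 + 213/125·R3.
R4 ← R4 + 104/5·R3.
Row 4 reduces to 0 = -1/2, a contradiction. The system is inconsistent.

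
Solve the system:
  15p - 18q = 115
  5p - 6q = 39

Row-reduce:
R1 ← R1 / (15).
R2 ← R2 − 5·R1.
Row 2 reduces to 0 = 2/3, a contradiction. The system is inconsistent.

no solution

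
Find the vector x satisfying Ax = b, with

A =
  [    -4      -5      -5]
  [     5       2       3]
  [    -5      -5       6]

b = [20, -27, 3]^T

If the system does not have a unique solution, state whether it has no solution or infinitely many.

Row-reduce the augmented matrix:
R1 ← R1 / (-4).
R2 ← R2 − 5·R1.
R3 ← R3 + 5·R1.
R2 ← R2 / (-17/4).
R1 ← R1 − 5/4·R2.
R3 ← R3 − 5/4·R2.
R3 ← R3 / (192/17).
R1 ← R1 − 5/17·R3.
R2 ← R2 − 13/17·R3.
Reading off the reduced rows gives x_1 = -5, x_2 = 2, x_3 = -2.

x_1 = -5, x_2 = 2, x_3 = -2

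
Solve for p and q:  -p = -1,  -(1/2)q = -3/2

Row-reduce the augmented matrix:
R1 ← R1 / (-1).
R2 ← R2 / (-1/2).
Reading off the reduced rows gives p = 1, q = 3.

p = 1, q = 3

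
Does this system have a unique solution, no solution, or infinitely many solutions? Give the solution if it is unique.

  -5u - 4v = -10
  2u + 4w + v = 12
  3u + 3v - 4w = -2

Row-reduce:
R1 ← R1 / (-5).
R2 ← R2 − 2·R1.
R3 ← R3 − 3·R1.
R2 ← R2 / (-3/5).
R1 ← R1 − 4/5·R2.
R3 ← R3 − 3/5·R2.
Rank is 2 with 3 unknowns, leaving w free.

infinitely many solutions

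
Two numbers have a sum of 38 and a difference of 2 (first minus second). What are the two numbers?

Let x = first number, y = second number.
  x + y = 38
  x - y = 2
Row-reduce the augmented matrix:
R2 ← R2 − 1·R1.
R2 ← R2 / (-2).
R1 ← R1 − 1·R2.
Reading off the reduced rows gives x = 20, y = 18.

first number: 20, second number: 18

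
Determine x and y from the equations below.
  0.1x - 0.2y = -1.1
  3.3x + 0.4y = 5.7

x = 1, y = 6

Row-reduce the augmented matrix:
R1 ← R1 / (1/10).
R2 ← R2 − 33/10·R1.
R2 ← R2 / (7).
R1 ← R1 + 2·R2.
Reading off the reduced rows gives x = 1, y = 6.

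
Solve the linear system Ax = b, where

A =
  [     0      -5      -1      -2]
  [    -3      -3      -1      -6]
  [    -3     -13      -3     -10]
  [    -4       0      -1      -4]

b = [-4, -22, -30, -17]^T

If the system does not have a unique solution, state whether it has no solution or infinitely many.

Row-reduce:
Swap R1 and R2.
R1 ← R1 / (-3).
R3 ← R3 + 3·R1.
R4 ← R4 + 4·R1.
R2 ← R2 / (-5).
R1 ← R1 − 1·R2.
R3 ← R3 + 10·R2.
R4 ← R4 − 4·R2.
Swap R3 and R4.
R3 ← R3 / (-7/15).
R1 ← R1 − 2/15·R3.
R2 ← R2 − 1/5·R3.
Rank is 3 with 4 unknowns, leaving x_4 free.

infinitely many solutions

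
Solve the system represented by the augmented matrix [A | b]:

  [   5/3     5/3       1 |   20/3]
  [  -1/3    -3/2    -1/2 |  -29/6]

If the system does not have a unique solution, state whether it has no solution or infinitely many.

infinitely many solutions

Row-reduce:
R1 ← R1 / (5/3).
R2 ← R2 + 1/3·R1.
R2 ← R2 / (-7/6).
R1 ← R1 − 1·R2.
Rank is 2 with 3 unknowns, leaving x_3 free.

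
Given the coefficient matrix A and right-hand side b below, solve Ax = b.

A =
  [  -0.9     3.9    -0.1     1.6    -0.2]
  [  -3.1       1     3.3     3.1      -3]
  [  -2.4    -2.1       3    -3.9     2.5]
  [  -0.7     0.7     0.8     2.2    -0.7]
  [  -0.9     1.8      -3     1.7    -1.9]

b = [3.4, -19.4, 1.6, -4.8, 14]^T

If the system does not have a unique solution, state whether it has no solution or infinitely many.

Row-reduce the augmented matrix:
R1 ← R1 / (-9/10).
R2 ← R2 + 31/10·R1.
R3 ← R3 + 12/5·R1.
R4 ← R4 + 7/10·R1.
R5 ← R5 + 9/10·R1.
R2 ← R2 / (-373/30).
R1 ← R1 + 13/3·R2.
R3 ← R3 + 25/2·R2.
R4 ← R4 + 7/3·R2.
R5 ← R5 + 21/10·R2.
R3 ← R3 / (-741/1865).
R1 ← R1 + 1297/1119·R3.
R2 ← R2 + 328/1119·R3.
R4 ← R4 − 723/3730·R3.
R5 ← R5 + 13113/3730·R3.
R4 ← R4 / (-1721/1235).
R1 ← R1 − 11719/741·R4.
R2 ← R2 − 3283/741·R4.
R3 ← R3 − 3570/247·R4.
R5 ← R5 − 63379/1235·R4.
R5 ← R5 / (74788/1721).
R1 ← R1 − 855179/61956·R5.
R2 ← R2 − 259637/61956·R5.
R3 ← R3 − 64406/5163·R5.
R4 ← R4 + 12363/6884·R5.
Reading off the reduced rows gives x_1 = -4, x_2 = 0, x_3 = -6, x_4 = 0, x_5 = 4.

x_1 = -4, x_2 = 0, x_3 = -6, x_4 = 0, x_5 = 4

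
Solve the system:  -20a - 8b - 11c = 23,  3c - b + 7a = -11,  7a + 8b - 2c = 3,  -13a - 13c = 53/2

Row-reduce:
R1 ← R1 / (-20).
R2 ← R2 − 7·R1.
R3 ← R3 − 7·R1.
R4 ← R4 + 13·R1.
R2 ← R2 / (-19/5).
R1 ← R1 − 2/5·R2.
R3 ← R3 − 26/5·R2.
R4 ← R4 − 26/5·R2.
R3 ← R3 / (-533/76).
R1 ← R1 − 35/76·R3.
R2 ← R2 − 17/76·R3.
R4 ← R4 + 533/76·R3.
Row 4 reduces to 0 = 1/2, a contradiction. The system is inconsistent.

no solution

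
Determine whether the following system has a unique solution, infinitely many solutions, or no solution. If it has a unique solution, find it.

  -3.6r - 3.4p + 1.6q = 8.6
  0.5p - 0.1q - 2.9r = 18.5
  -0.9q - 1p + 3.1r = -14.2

p = 1, q = -6, r = -6

Row-reduce the augmented matrix:
R1 ← R1 / (-17/5).
R2 ← R2 − 1/2·R1.
R3 ← R3 + 1·R1.
R2 ← R2 / (23/170).
R1 ← R1 + 8/17·R2.
R3 ← R3 + 233/170·R2.
R3 ← R3 / (-3517/115).
R1 ← R1 + 250/23·R3.
R2 ← R2 + 583/23·R3.
Reading off the reduced rows gives p = 1, q = -6, r = -6.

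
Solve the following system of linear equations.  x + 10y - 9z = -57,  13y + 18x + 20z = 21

infinitely many solutions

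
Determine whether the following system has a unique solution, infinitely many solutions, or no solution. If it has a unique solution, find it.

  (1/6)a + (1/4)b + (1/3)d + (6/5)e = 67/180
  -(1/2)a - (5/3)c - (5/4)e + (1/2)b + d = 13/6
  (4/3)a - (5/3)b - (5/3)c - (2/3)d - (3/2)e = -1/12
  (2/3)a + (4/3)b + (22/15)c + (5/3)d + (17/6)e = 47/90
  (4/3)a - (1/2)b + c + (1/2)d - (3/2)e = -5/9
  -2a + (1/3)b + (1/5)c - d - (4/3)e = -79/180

a = -5/3, b = -7/3, c = -1/4, d = 5/2, e = 1/3

Row-reduce the augmented matrix:
R1 ← R1 / (1/6).
R2 ← R2 + 1/2·R1.
R3 ← R3 − 4/3·R1.
R4 ← R4 − 2/3·R1.
R5 ← R5 − 4/3·R1.
R6 ← R6 + 2·R1.
R2 ← R2 / (5/4).
R1 ← R1 − 3/2·R2.
R3 ← R3 + 11/3·R2.
R4 ← R4 − 1/3·R2.
R5 ← R5 + 5/2·R2.
R6 ← R6 − 10/3·R2.
R3 ← R3 / (-59/9).
R1 ← R1 − 2·R3.
R2 ← R2 + 4/3·R3.
R4 ← R4 − 86/45·R3.
R5 ← R5 + 7/3·R3.
R6 ← R6 − 209/45·R3.
R4 ← R4 / (2383/4425).
R1 ← R1 − 22/59·R4.
R2 ← R2 − 64/59·R4.
R3 ← R3 + 114/295·R4.
R5 ← R5 − 1649/1770·R4.
R6 ← R6 + 2383/4425·R4.
R5 ← R5 / (243809/142980).
R1 ← R1 − 136817/23830·R5.
R2 ← R2 − 124267/11915·R5.
R3 ← R3 + 10005/4766·R5.
R4 ← R4 + 169021/23830·R5.
R6 reduces to 0 = 0, so the extra equation is consistent.
Reading off the reduced rows gives a = -5/3, b = -7/3, c = -1/4, d = 5/2, e = 1/3.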